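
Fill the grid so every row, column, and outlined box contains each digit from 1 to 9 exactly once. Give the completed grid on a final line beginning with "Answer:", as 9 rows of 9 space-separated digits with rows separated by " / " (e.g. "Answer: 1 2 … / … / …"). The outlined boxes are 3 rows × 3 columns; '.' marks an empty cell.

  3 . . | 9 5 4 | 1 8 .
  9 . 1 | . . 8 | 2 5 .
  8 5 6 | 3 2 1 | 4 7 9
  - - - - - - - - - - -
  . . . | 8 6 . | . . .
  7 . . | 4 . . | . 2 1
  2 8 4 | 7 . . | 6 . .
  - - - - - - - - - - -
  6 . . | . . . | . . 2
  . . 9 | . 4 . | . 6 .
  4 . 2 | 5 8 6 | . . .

Step 1. [r2c9∈{3,6}] in row 2, 3 fits only at r2c9, so r2c9=3.
Step 2. [r9c9∈{7}] r9c9's peers cover all but 7. So r9c9=7.
Step 3. [r6c9∈{5}] r6c9 has the single candidate 5 ⇒ r6c9=5.
Step 4. [r7c4∈{1}] only 1 remains possible at r7c4, so r7c4=1.
Step 5. [r5c7∈{3,8,9}] r5c7 is the only open cell in row 5 admitting 8, so r5c7=8.
Step 6. [r4c6∈{2,3,5,9}] r4c6 is the only open cell in row 4 admitting 2, so r4c6=2.
Step 7. [r7c3∈{3,5,7,8}] 8 has one home in row 7: r7c3, so r7c3=8.
Step 8. [r7c8∈{3,4,9}] 4 has one home in row 7: r7c8. So r7c8=4.
Step 9. [r5c6∈{3,5,9}] r5c6 is the only open cell in col 6 admitting 5, so r5c6=5.
Step 10. [r5c3∈{3}] nothing but 3 survives at r5c3. So r5c3=3.
Step 11. [r5c5∈{9}] r5c5 has the single candidate 9, so r5c5=9.
Step 12. [r6c8∈{3,9}] 9 has one home in row 6: r6c8, so r6c8=9.
Step 13. [r6c6∈{3}] only 3 remains possible at r6c6 ⇒ r6c6=3.
Step 14. [r8c1∈{1,5}] r8c1 is the only open cell in box 7 admitting 5. So r8c1=5.
Step 15. [r8c7∈{3}] only 3 remains possible at r8c7 ⇒ r8c7=3.
Step 16. [r8c2∈{1,7}] across row 8, 1 lands solely at r8c2. So r8c2=1.
Step 17. [r7c2∈{3,7}] box 7 places 7 nowhere but r7c2 ⇒ r7c2=7.
Step 18. [r9c7∈{9}] nothing but 9 survives at r9c7. So r9c7=9.
Step 19. [r2c4∈{6}] nothing but 6 survives at r2c4. So r2c4=6.
Step 20. [r5c2∈{6}] r5c2's peers cover all but 6. So r5c2=6.
Step 21. [r1c3∈{7}] only 7 remains possible at r1c3. So r1c3=7.
Step 22. [r4c1∈{1}] r4c1 has the single candidate 1 ⇒ r4c1=1.
Step 23. [r6c5∈{1}] r6c5 has the single candidate 1. So r6c5=1.
Step 24. [r2c5∈{7}] r2c5's peers cover all but 7 ⇒ r2c5=7.
Step 25. [r4c7∈{7}] r4c7 is down to just 7. So r4c7=7.
Step 26. [r2c2∈{4}] only 4 remains possible at r2c2 ⇒ r2c2=4.
Step 27. [r4c8∈{3}] only 3 remains possible at r4c8. So r4c8=3.
Step 28. [r7c6∈{9}] r7c6 has the single candidate 9, so r7c6=9.
Step 29. [r8c9∈{8}] r8c9 is down to just 8, so r8c9=8.
Step 30. [r7c7∈{5}] r7c7 has the single candidate 5. So r7c7=5.
Step 31. [r1c9∈{6}] r1c9 is down to just 6 ⇒ r1c9=6.
Step 32. [r8c4∈{2}] only 2 remains possible at r8c4 ⇒ r8c4=2.
Step 33. [r4c9∈{4}] nothing but 4 survives at r4c9, so r4c9=4.
Step 34. [r1c2∈{2}] nothing but 2 survives at r1c2, so r1c2=2.
Step 35. [r4c3∈{5}] r4c3's peers cover all but 5. So r4c3=5.
Step 36. [r9c2∈{3}] only 3 remains possible at r9c2, so r9c2=3.
Step 37. [r7c5∈{3}] nothing but 3 survives at r7c5 ⇒ r7c5=3.
Step 38. [r9c8∈{1}] r9c8 has the single candidate 1. So r9c8=1.
Step 39. [r8c6∈{7}] r8c6 is down to just 7 ⇒ r8c6=7.
Step 40. [r4c2∈{9}] only 9 remains possible at r4c2 ⇒ r4c2=9.

Answer: 3 2 7 9 5 4 1 8 6 / 9 4 1 6 7 8 2 5 3 / 8 5 6 3 2 1 4 7 9 / 1 9 5 8 6 2 7 3 4 / 7 6 3 4 9 5 8 2 1 / 2 8 4 7 1 3 6 9 5 / 6 7 8 1 3 9 5 4 2 / 5 1 9 2 4 7 3 6 8 / 4 3 2 5 8 6 9 1 7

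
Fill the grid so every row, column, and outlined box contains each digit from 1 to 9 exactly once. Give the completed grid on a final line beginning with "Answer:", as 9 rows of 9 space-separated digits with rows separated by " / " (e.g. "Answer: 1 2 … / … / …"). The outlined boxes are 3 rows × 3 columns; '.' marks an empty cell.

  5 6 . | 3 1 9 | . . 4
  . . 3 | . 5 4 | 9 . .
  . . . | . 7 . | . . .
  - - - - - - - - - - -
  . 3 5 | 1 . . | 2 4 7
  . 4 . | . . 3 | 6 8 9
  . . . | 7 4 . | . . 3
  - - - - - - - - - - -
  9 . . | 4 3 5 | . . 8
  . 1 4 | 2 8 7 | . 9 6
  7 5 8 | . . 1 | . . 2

Step 1. [r3c6∈{2,6,8}] r3c6 is the only open cell in box 2 admitting 2 ⇒ r3c6=2.
Step 2. [r2c9∈{1}] only 1 remains possible at r2c9, so r2c9=1.
Step 3. [r2c2∈{2,7,8}] 7 has one home in col 2: r2c2. So r2c2=7.
Step 4. [r1c3∈{2}] r1c3's peers cover all but 2 ⇒ r1c3=2.
Step 5. [r2c1∈{8}] r2c1 is down to just 8, so r2c1=8.
Step 6. [r4c1∈{6}] only 6 remains possible at r4c1, so r4c1=6.
Step 7. [r9c8∈{3}] nothing but 3 survives at r9c8. So r9c8=3.
Step 8. [r6c2∈{2,8,9}] 8 has one home in col 2: r6c2, so r6c2=8.
Step 9. [r2c4∈{6}] nothing but 6 survives at r2c4, so r2c4=6.
Step 10. [r1c8∈{7}] r1c8 has the single candidate 7 ⇒ r1c8=7.
Step 11. [r6c1∈{1,2}] 2 has one home in row 6: r6c1, so r6c1=2.
Step 12. [r5c1∈{1}] only 1 remains possible at r5c1. So r5c1=1.
Step 13. [r3c7∈{3,5,8}] r3c7 is the only open cell in row 3 admitting 3 ⇒ r3c7=3.
Step 14. [r7c8∈{1}] r7c8 is down to just 1. So r7c8=1.
Step 15. [r6c8∈{5}] r6c8's peers cover all but 5. So r6c8=5.
Step 16. [r9c5∈{6,9}] across row 9, 6 lands solely at r9c5. So r9c5=6.
Step 17. [r3c2∈{9}] r3c2 is down to just 9, so r3c2=9.
Step 18. [r3c3∈{1}] nothing but 1 survives at r3c3, so r3c3=1.
Step 19. [r5c4∈{5}] r5c4 has the single candidate 5. So r5c4=5.
Step 20. [r1c7∈{8}] nothing but 8 survives at r1c7, so r1c7=8.
Step 21. [r5c5∈{2}] nothing but 2 survives at r5c5. So r5c5=2.
Step 22. [r9c7∈{4}] r9c7 is down to just 4 ⇒ r9c7=4.
Step 23. [r7c3∈{6}] r7c3 is down to just 6 ⇒ r7c3=6.
Step 24. [r4c5∈{9}] r4c5's peers cover all but 9, so r4c5=9.
Step 25. [r7c7∈{7}] nothing but 7 survives at r7c7, so r7c7=7.
Step 26. [r6c3∈{9}] r6c3 is down to just 9 ⇒ r6c3=9.
Step 27. [r5c3∈{7}] r5c3's peers cover all but 7 ⇒ r5c3=7.
Step 28. [r3c4∈{8}] r3c4's peers cover all but 8, so r3c4=8.
Step 29. [r6c7∈{1}] nothing but 1 survives at r6c7 ⇒ r6c7=1.
Step 30. [r9c4∈{9}] r9c4 has the single candidate 9 ⇒ r9c4=9.
Step 31. [r6c6∈{6}] nothing but 6 survives at r6c6 ⇒ r6c6=6.
Step 32. [r4c6∈{8}] r4c6's peers cover all but 8. So r4c6=8.
Step 33. [r7c2∈{2}] nothing but 2 survives at r7c2 ⇒ r7c2=2.
Step 34. [r3c8∈{6}] only 6 remains possible at r3c8. So r3c8=6.
Step 35. [r8c1∈{3}] r8c1 is down to just 3 ⇒ r8c1=3.
Step 36. [r3c9∈{5}] r3c9 has the single candidate 5. So r3c9=5.
Step 37. [r8c7∈{5}] r8c7's peers cover all but 5. So r8c7=5.
Step 38. [r3c1∈{4}] r3c1 has the single candidate 4 ⇒ r3c1=4.
Step 39. [r2c8∈{2}] nothing but 2 survives at r2c8, so r2c8=2.

Answer: 5 6 2 3 1 9 8 7 4 / 8 7 3 6 5 4 9 2 1 / 4 9 1 8 7 2 3 6 5 / 6 3 5 1 9 8 2 4 7 / 1 4 7 5 2 3 6 8 9 / 2 8 9 7 4 6 1 5 3 / 9 2 6 4 3 5 7 1 8 / 3 1 4 2 8 7 5 9 6 / 7 5 8 9 6 1 4 3 2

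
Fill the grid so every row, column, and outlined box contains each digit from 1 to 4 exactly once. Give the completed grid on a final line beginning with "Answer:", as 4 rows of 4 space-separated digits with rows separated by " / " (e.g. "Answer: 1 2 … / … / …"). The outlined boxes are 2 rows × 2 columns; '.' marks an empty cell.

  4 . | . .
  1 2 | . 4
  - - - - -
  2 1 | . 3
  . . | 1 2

Step 1. [r1c2∈{3}] r1c2 has the single candidate 3 ⇒ r1c2=3.
Step 2. [r2c3∈{3}] nothing but 3 survives at r2c3. So r2c3=3.
Step 3. [r1c3∈{2}] nothing but 2 survives at r1c3. So r1c3=2.
Step 4. [r4c1∈{3}] r4c1's peers cover all but 3 ⇒ r4c1=3.
Step 5. [r4c2∈{4}] r4c2 has the single candidate 4. So r4c2=4.
Step 6. [r1c4∈{1}] r1c4 is down to just 1, so r1c4=1.
Step 7. [r3c3∈{4}] only 4 remains possible at r3c3, so r3c3=4.

Answer: 4 3 2 1 / 1 2 3 4 / 2 1 4 3 / 3 4 1 2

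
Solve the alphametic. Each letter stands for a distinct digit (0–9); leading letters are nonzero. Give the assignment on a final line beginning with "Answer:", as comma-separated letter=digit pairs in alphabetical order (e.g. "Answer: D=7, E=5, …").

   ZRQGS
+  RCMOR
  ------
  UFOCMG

Step 1. [col 1: S + R ≡ G (mod 10)] no forcing yet in column 1 (carry-in 0); S=9 is free and consistent — try it ⇒ S=9.
Step 2. [col 1: S + R ≡ G (mod 10)] no forcing yet in column 1 (carry-in 0); R=8 is free and consistent — try it, so R=8.
Step 3. [col 1: S + R ≡ G (mod 10)] column 1: given S=9, R=8, carry-in 0, and digits 8,9 already taken and all letters distinct, S+R≡G (mod 10) forces G=7 ⇒ G=7.
Step 4. [col 2: G + O ≡ M (mod 10)] column 2 (G + O ≡ M (mod 10), carry-in 1) doesn't pin M yet; pick M=0 and continue, so M=0.
Step 5. [U] U is the leading digit of a 6-digit sum of two 5-digit numbers; the final carry is exactly 1, so U=1.
Step 6. [col 2: G + O ≡ M (mod 10)] in column 2 we have G+O≡M with carry-in 1; given G=7, M=0 and digits 0,1,7,8,9 already taken and all letters distinct, that pins O to 2, so O=2.
Step 7. [col 3: Q + M ≡ C (mod 10)] no forcing yet in column 3 (carry-in 1); Q=3 is free and consistent — try it ⇒ Q=3.
Step 8. [col 3: Q + M ≡ C (mod 10)] column 3 reads Q+M+carry(1)=C with Q=3, M=0; with digits 0,1,2,3,7,8,9 already taken and all letters distinct, the only value for C is 4, so C=4.
Step 9. [col 5: Z + R ≡ F (mod 10)] column 5 reads Z+R+carry(1)=F with R=8; with digits 0,1,2,3,4,7,8,9 already taken and all letters distinct, the only value for Z is 6. So Z=6.
Step 10. [col 5: Z + R ≡ F (mod 10)] from column 5 (Z=6, R=8, carry-in 1, digits 0,1,2,3,4,6,7,8,9 already taken and all letters distinct): F must equal 5, so F=5.

Answer: C=4, F=5, G=7, M=0, O=2, Q=3, R=8, S=9, U=1, Z=6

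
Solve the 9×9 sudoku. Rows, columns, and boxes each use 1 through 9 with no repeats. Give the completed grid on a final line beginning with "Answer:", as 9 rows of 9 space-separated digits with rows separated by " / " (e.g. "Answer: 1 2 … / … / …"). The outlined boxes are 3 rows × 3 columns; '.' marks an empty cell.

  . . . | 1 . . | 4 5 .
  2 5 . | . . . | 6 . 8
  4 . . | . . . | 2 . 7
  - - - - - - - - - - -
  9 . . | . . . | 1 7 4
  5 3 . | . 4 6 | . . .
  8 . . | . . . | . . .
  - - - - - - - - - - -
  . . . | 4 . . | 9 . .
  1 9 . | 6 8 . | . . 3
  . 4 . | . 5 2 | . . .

Step 1. [r8c6∈{7}] r8c6 has the single candidate 7. So r8c6=7.
Step 2. [r1c9∈{9}] only 9 remains possible at r1c9 ⇒ r1c9=9.
Step 3. [r5c9∈{2}] r5c9 is down to just 2 ⇒ r5c9=2.
Step 4. [r5c3∈{1,7}] in row 5, 1 fits only at r5c3 ⇒ r5c3=1.
Step 5. [r6c7∈{3,5}] r6c7 is the only open cell in col 7 admitting 3. So r6c7=3.
Step 6. [r9c4∈{3,9}] in row 9, 9 fits only at r9c4. So r9c4=9.
Step 7. [r1c5∈{2,3,6,7}] row 1 places 2 nowhere but r1c5 ⇒ r1c5=2.
Step 8. [r4c5∈{3}] r4c5 has the single candidate 3. So r4c5=3.
Step 9. [r7c6∈{1,3}] in box 8, 3 fits only at r7c6, so r7c6=3.
Step 10. [r1c6∈{8}] r1c6 has the single candidate 8. So r1c6=8.
Step 11. [r6c9∈{5,6}] 5 has one home in box 6: r6c9. So r6c9=5.
Step 12. [r6c8∈{6,9}] 6 has one home in box 6: r6c8. So r6c8=6.
Step 13. [r7c3∈{2,5,6,7,8}] row 7 places 5 nowhere but r7c3. So r7c3=5.
Step 14. [r2c8∈{1,3}] 1 has one home in row 2: r2c8 ⇒ r2c8=1.
Step 15. [r8c3∈{2}] r8c3 has the single candidate 2 ⇒ r8c3=2.
Step 16. [r9c8∈{8}] only 8 remains possible at r9c8. So r9c8=8.
Step 17. [r4c3∈{6}] r4c3 has the single candidate 6, so r4c3=6.
Step 18. [r5c4∈{7,8}] 7 has one home in row 5: r5c4. So r5c4=7.
Step 19. [r3c3∈{3,8,9}] r3c3 is the only open cell in col 3 admitting 8. So r3c3=8.
Step 20. [r2c3∈{3,7,9}] 9 has one home in col 3: r2c3. So r2c3=9.
Step 21. [r4c6∈{5}] only 5 remains possible at r4c6. So r4c6=5.
Step 22. [r4c2∈{2}] r4c2 has the single candidate 2. So r4c2=2.
Step 23. [r6c2∈{7}] r6c2 has the single candidate 7, so r6c2=7.
Step 24. [r7c1∈{6,7}] across row 7, 7 lands solely at r7c1. So r7c1=7.
Step 25. [r1c2∈{6}] nothing but 6 survives at r1c2 ⇒ r1c2=6.
Step 26. [r9c3∈{3}] r9c3 is down to just 3, so r9c3=3.
Step 27. [r9c9∈{1,6}] 1 has one home in row 9: r9c9. So r9c9=1.
Step 28. [r6c6∈{1,9}] in col 6, 1 fits only at r6c6. So r6c6=1.
Step 29. [r3c5∈{6,9}] 6 has one home in row 3: r3c5. So r3c5=6.
Step 30. [r3c8∈{3}] r3c8 is down to just 3. So r3c8=3.
Step 31. [r4c4∈{8}] r4c4 is down to just 8. So r4c4=8.
Step 32. [r3c4∈{5}] only 5 remains possible at r3c4. So r3c4=5.
Step 33. [r6c3∈{4}] r6c3's peers cover all but 4, so r6c3=4.
Step 34. [r7c8∈{2}] nothing but 2 survives at r7c8, so r7c8=2.
Step 35. [r8c8∈{4}] r8c8 is down to just 4 ⇒ r8c8=4.
Step 36. [r9c7∈{7}] r9c7 is down to just 7. So r9c7=7.
Step 37. [r2c4∈{3}] r2c4 is down to just 3, so r2c4=3.
Step 38. [r3c6∈{9}] only 9 remains possible at r3c6, so r3c6=9.
Step 39. [r6c4∈{2}] only 2 remains possible at r6c4. So r6c4=2.
Step 40. [r2c5∈{7}] only 7 remains possible at r2c5. So r2c5=7.
Step 41. [r6c5∈{9}] nothing but 9 survives at r6c5, so r6c5=9.
Step 42. [r1c3∈{7}] r1c3's peers cover all but 7 ⇒ r1c3=7.
Step 43. [r8c7∈{5}] r8c7 has the single candidate 5. So r8c7=5.
Step 44. [r2c6∈{4}] r2c6 has the single candidate 4, so r2c6=4.
Step 45. [r7c9∈{6}] r7c9 has the single candidate 6, so r7c9=6.
Step 46. [r3c2∈{1}] nothing but 1 survives at r3c2 ⇒ r3c2=1.
Step 47. [r1c1∈{3}] nothing but 3 survives at r1c1. So r1c1=3.
Step 48. [r5c7∈{8}] nothing but 8 survives at r5c7. So r5c7=8.
Step 49. [r7c2∈{8}] only 8 remains possible at r7c2, so r7c2=8.
Step 50. [r9c1∈{6}] r9c1 is down to just 6, so r9c1=6.
Step 51. [r7c5∈{1}] nothing but 1 survives at r7c5, so r7c5=1.
Step 52. [r5c8∈{9}] r5c8 has the single candidate 9. So r5c8=9.

Answer: 3 6 7 1 2 8 4 5 9 / 2 5 9 3 7 4 6 1 8 / 4 1 8 5 6 9 2 3 7 / 9 2 6 8 3 5 1 7 4 / 5 3 1 7 4 6 8 9 2 / 8 7 4 2 9 1 3 6 5 / 7 8 5 4 1 3 9 2 6 / 1 9 2 6 8 7 5 4 3 / 6 4 3 9 5 2 7 8 1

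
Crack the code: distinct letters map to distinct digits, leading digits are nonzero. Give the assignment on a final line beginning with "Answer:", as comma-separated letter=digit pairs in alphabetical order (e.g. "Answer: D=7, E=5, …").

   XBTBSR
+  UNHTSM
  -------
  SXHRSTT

Step 1. [col 1: R + M ≡ T (mod 10)] column 1 (R + M ≡ T (mod 10), carry-in 0) doesn't pin M yet; pick M=7 and continue ⇒ M=7.
Step 2. [col 1: R + M ≡ T (mod 10)] several values work for R in column 1 (R + M ≡ T (mod 10), carry-in 0); try R=6, so R=6.
Step 3. [col 1: R + M ≡ T (mod 10)] column 1 reads R+M+carry(0)=T with R=6, M=7; with digits 6,7 already taken and all letters distinct, the only value for T is 3. So T=3.
Step 4. [col 2: S + S ≡ T (mod 10)] column 2 reads S+S+carry(1)=T with T=3; with digits 3,6,7 already taken and all letters distinct, the only value for S is 1 ⇒ S=1.
Step 5. [col 3: B + T ≡ S (mod 10)] column 3 reads B+T+carry(0)=S with T=3, S=1; with digits 1,3,6,7 already taken and all letters distinct, the only value for B is 8. So B=8.
Step 6. [col 4: T + H ≡ R (mod 10)] column 4: given T=3, R=6, carry-in 1, and digits 1,3,6,7,8 already taken and all letters distinct, T+H≡R (mod 10) forces H=2. So H=2.
Step 7. [col 5: B + N ≡ H (mod 10)] column 5: given B=8, H=2, carry-in 0, and digits 1,2,3,6,7,8 already taken and all letters distinct, B+N≡H (mod 10) forces N=4. So N=4.
Step 8. [col 6: X + U ≡ X (mod 10)] column 6 reads X+U+carry(1)=X with nothing yet; with digits 1,2,3,4,6,7,8 already taken and all letters distinct, the only value for U is 9, so U=9.
Step 9. [col 6: X + U ≡ X (mod 10)] no forcing yet in column 6 (carry-in 1); X=5 is free and consistent — try it, so X=5.

Answer: B=8, H=2, M=7, N=4, R=6, S=1, T=3, U=9, X=5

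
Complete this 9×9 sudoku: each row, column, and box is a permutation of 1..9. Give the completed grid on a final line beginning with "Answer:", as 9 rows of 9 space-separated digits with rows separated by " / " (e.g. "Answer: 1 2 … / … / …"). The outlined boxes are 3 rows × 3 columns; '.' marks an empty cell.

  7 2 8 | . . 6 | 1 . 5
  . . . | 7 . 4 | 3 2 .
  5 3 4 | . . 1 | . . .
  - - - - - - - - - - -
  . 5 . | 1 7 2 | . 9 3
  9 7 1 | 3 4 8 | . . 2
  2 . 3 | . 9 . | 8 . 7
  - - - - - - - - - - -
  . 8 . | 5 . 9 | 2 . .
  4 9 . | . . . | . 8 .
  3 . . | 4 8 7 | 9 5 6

Step 1. [r4c3∈{6}] r4c3 has the single candidate 6, so r4c3=6.
Step 2. [r7c8∈{1,3,4,7}] 3 has one home in col 8: r7c8. So r7c8=3.
Step 3. [r3c4∈{2,8,9}] across col 4, 8 lands solely at r3c4, so r3c4=8.
Step 4. [r5c8∈{6}] r5c8's peers cover all but 6, so r5c8=6.
Step 5. [r8c4∈{2,6}] across col 4, 2 lands solely at r8c4, so r8c4=2.
Step 6. [r8c5∈{1,3,6}] in row 8, 6 fits only at r8c5. So r8c5=6.
Step 7. [r2c2∈{1,6}] across col 2, 6 lands solely at r2c2. So r2c2=6.
Step 8. [r7c5∈{1}] only 1 remains possible at r7c5. So r7c5=1.
Step 9. [r8c7∈{7}] r8c7's peers cover all but 7 ⇒ r8c7=7.
Step 10. [r4c7∈{4}] r4c7 is down to just 4, so r4c7=4.
Step 11. [r2c9∈{8,9}] 8 has one home in row 2: r2c9. So r2c9=8.
Step 12. [r5c7∈{5}] r5c7's peers cover all but 5 ⇒ r5c7=5.
Step 13. [r2c5∈{5}] r2c5 is down to just 5, so r2c5=5.
Step 14. [r8c9∈{1}] r8c9 is down to just 1, so r8c9=1.
Step 15. [r7c1∈{6}] nothing but 6 survives at r7c1 ⇒ r7c1=6.
Step 16. [r7c3∈{7}] only 7 remains possible at r7c3. So r7c3=7.
Step 17. [r8c3∈{5}] r8c3 has the single candidate 5. So r8c3=5.
Step 18. [r1c8∈{4}] only 4 remains possible at r1c8, so r1c8=4.
Step 19. [r6c4∈{6}] r6c4's peers cover all but 6. So r6c4=6.
Step 20. [r9c3∈{2}] r9c3 has the single candidate 2, so r9c3=2.
Step 21. [r3c9∈{9}] r3c9 is down to just 9. So r3c9=9.
Step 22. [r1c5∈{3}] nothing but 3 survives at r1c5. So r1c5=3.
Step 23. [r3c7∈{6}] r3c7 is down to just 6, so r3c7=6.
Step 24. [r9c2∈{1}] r9c2 has the single candidate 1 ⇒ r9c2=1.
Step 25. [r6c2∈{4}] only 4 remains possible at r6c2 ⇒ r6c2=4.
Step 26. [r1c4∈{9}] r1c4 has the single candidate 9. So r1c4=9.
Step 27. [r3c8∈{7}] r3c8 has the single candidate 7 ⇒ r3c8=7.
Step 28. [r6c6∈{5}] r6c6 is down to just 5 ⇒ r6c6=5.
Step 29. [r4c1∈{8}] r4c1 is down to just 8 ⇒ r4c1=8.
Step 30. [r3c5∈{2}] r3c5 has the single candidate 2 ⇒ r3c5=2.
Step 31. [r2c1∈{1}] r2c1 has the single candidate 1 ⇒ r2c1=1.
Step 32. [r6c8∈{1}] r6c8's peers cover all but 1. So r6c8=1.
Step 33. [r7c9∈{4}] r7c9 is down to just 4 ⇒ r7c9=4.
Step 34. [r2c3∈{9}] r2c3 has the single candidate 9, so r2c3=9.
Step 35. [r8c6∈{3}] only 3 remains possible at r8c6 ⇒ r8c6=3.

Answer: 7 2 8 9 3 6 1 4 5 / 1 6 9 7 5 4 3 2 8 / 5 3 4 8 2 1 6 7 9 / 8 5 6 1 7 2 4 9 3 / 9 7 1 3 4 8 5 6 2 / 2 4 3 6 9 5 8 1 7 / 6 8 7 5 1 9 2 3 4 / 4 9 5 2 6 3 7 8 1 / 3 1 2 4 8 7 9 5 6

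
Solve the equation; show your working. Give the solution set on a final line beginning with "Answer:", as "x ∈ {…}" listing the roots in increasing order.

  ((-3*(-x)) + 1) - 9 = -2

Step 1. [((-3*(-x)) + 1) - 9 = -2] the outer -9 inverts by adding 9. So sub: (-3*(-x)) + 1 = 7.
Step 2. [(-3*(-x)) + 1 = 7] 1 comes off first (subtract 1) ⇒ sub: -3*(-x) = 6.
Step 3. [-3*(-x) = 6] -3 out front; divide by -3 ⇒ div: -x = -2.
Step 4. [-x = -2] flip signs both sides ⇒ neg: x = 2.

Answer: x ∈ {2}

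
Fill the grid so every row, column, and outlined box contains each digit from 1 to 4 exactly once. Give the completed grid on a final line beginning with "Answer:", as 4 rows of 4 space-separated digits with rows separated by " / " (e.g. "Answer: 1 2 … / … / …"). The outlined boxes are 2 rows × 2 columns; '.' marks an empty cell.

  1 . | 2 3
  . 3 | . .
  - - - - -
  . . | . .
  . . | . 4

Step 1. [r3c4∈{1,2}] col 4 places 2 nowhere but r3c4, so r3c4=2.
Step 2. [r2c3∈{1,4}] 4 has one home in col 3: r2c3. So r2c3=4.
Step 3. [r4c2∈{1,2}] in col 2, 2 fits only at r4c2 ⇒ r4c2=2.
Step 4. [r4c1∈{3}] nothing but 3 survives at r4c1 ⇒ r4c1=3.
Step 5. [r3c2∈{1,4}] col 2 places 1 nowhere but r3c2, so r3c2=1.
Step 6. [r1c2∈{4}] only 4 remains possible at r1c2, so r1c2=4.
Step 7. [r3c1∈{4}] r3c1 has the single candidate 4. So r3c1=4.
Step 8. [r3c3∈{3}] only 3 remains possible at r3c3, so r3c3=3.
Step 9. [r2c1∈{2}] r2c1 is down to just 2. So r2c1=2.
Step 10. [r4c3∈{1}] r4c3's peers cover all but 1 ⇒ r4c3=1.
Step 11. [r2c4∈{1}] only 1 remains possible at r2c4, so r2c4=1.

Answer: 1 4 2 3 / 2 3 4 1 / 4 1 3 2 / 3 2 1 4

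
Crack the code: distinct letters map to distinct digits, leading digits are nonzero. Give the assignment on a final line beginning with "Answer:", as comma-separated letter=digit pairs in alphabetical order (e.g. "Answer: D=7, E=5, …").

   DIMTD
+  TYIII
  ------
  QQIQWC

Step 1. [col 1: D + I ≡ C (mod 10)] several values work for D in column 1 (D + I ≡ C (mod 10), carry-in 0); try D=8. So D=8.
Step 2. [Q] Q is the leading digit of a 6-digit sum of two 5-digit numbers; the final carry is exactly 1. So Q=1.
Step 3. [col 1: D + I ≡ C (mod 10)] several values work for I in column 1 (D + I ≡ C (mod 10), carry-in 0); try I=7. So I=7.
Step 4. [col 1: D + I ≡ C (mod 10)] from column 1 (D=8, I=7, carry-in 0, digits 1,7,8 already taken and all letters distinct): C must equal 5, so C=5.
Step 5. [col 2: T + I ≡ W (mod 10)] column 2 (T + I ≡ W (mod 10), carry-in 1) doesn't pin W yet; pick W=0 and continue, so W=0.
Step 6. [col 2: T + I ≡ W (mod 10)] column 2: given I=7, W=0, carry-in 1, and digits 0,1,5,7,8 already taken and all letters distinct, T+I≡W (mod 10) forces T=2, so T=2.
Step 7. [col 3: M + I ≡ Q (mod 10)] in column 3 we have M+I≡Q with carry-in 1; given I=7, Q=1 and digits 0,1,2,5,7,8 already taken and all letters distinct, that pins M to 3 ⇒ M=3.
Step 8. [col 4: I + Y ≡ I (mod 10)] column 4: given I=7, carry-in 1, and digits 0,1,2,3,5,7,8 already taken and all letters distinct, I+Y≡I (mod 10) forces Y=9. So Y=9.

Answer: C=5, D=8, I=7, M=3, Q=1, T=2, W=0, Y=9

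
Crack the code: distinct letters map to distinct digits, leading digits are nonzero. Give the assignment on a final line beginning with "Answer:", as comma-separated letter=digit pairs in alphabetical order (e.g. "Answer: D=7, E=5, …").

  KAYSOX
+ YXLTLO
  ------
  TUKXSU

Step 1. [col 1: X + O ≡ U (mod 10)] no forcing yet in column 1 (carry-in 0); O=3 is free and consistent — try it, so O=3.
Step 2. [col 1: X + O ≡ U (mod 10)] several values work for X in column 1 (X + O ≡ U (mod 10), carry-in 0); try X=6 ⇒ X=6.
Step 3. [col 1: X + O ≡ U (mod 10)] column 1 reads X+O+carry(0)=U with X=6, O=3; with digits 3,6 already taken and all letters distinct, the only value for U is 9, so U=9.
Step 4. [col 2: O + L ≡ S (mod 10)] L=7 is one option consistent with column 2 (O + L ≡ S (mod 10), carry-in 0) — take it ⇒ L=7.
Step 5. [col 2: O + L ≡ S (mod 10)] in column 2 we have O+L≡S with carry-in 0; given O=3, L=7 and digits 3,6,7,9 already taken and all letters distinct, that pins S to 0, so S=0.
Step 6. [col 3: S + T ≡ X (mod 10)] column 3: given S=0, X=6, carry-in 1, and digits 0,3,6,7,9 already taken and all letters distinct, S+T≡X (mod 10) forces T=5. So T=5.
Step 7. [col 4: Y + L ≡ K (mod 10)] column 4 (Y + L ≡ K (mod 10), carry-in 0) doesn't pin Y yet; pick Y=4 and continue. So Y=4.
Step 8. [col 4: Y + L ≡ K (mod 10)] from column 4 (Y=4, L=7, carry-in 0, digits 0,3,4,5,6,7,9 already taken and all letters distinct): K must equal 1, so K=1.
Step 9. [col 5: A + X ≡ U (mod 10)] column 5: given X=6, U=9, carry-in 1, and digits 0,1,3,4,5,6,7,9 already taken and all letters distinct, A+X≡U (mod 10) forces A=2 ⇒ A=2.

Answer: A=2, K=1, L=7, O=3, S=0, T=5, U=9, X=6, Y=4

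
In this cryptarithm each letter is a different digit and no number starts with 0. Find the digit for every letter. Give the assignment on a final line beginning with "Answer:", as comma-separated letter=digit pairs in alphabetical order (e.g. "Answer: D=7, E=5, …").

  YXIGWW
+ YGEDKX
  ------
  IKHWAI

Step 1. [col 1: W + X ≡ I (mod 10)] W=6 is one option consistent with column 1 (W + X ≡ I (mod 10), carry-in 0) — take it, so W=6.
Step 2. [col 1: W + X ≡ I (mod 10)] several values work for X in column 1 (W + X ≡ I (mod 10), carry-in 0); try X=2 ⇒ X=2.
Step 3. [col 1: W + X ≡ I (mod 10)] column 1: given W=6, X=2, carry-in 0, and digits 2,6 already taken and all letters distinct, W+X≡I (mod 10) forces I=8 ⇒ I=8.
Step 4. [col 2: W + K ≡ A (mod 10)] several values work for A in column 2 (W + K ≡ A (mod 10), carry-in 0); try A=3 ⇒ A=3.
Step 5. [col 2: W + K ≡ A (mod 10)] in column 2 we have W+K≡A with carry-in 0; given W=6, A=3 and digits 2,3,6,8 already taken and all letters distinct, that pins K to 7, so K=7.
Step 6. [col 3: G + D ≡ W (mod 10)] several values work for D in column 3 (G + D ≡ W (mod 10), carry-in 1); try D=0, so D=0.
Step 7. [col 3: G + D ≡ W (mod 10)] in column 3 we have G+D≡W with carry-in 1; given D=0, W=6 and digits 0,2,3,6,7,8 already taken and all letters distinct, that pins G to 5. So G=5.
Step 8. [col 4: I + E ≡ H (mod 10)] column 4 reads I+E+carry(0)=H with I=8; with digits 0,2,3,5,6,7,8 already taken and all letters distinct, the only value for H is 9 ⇒ H=9.
Step 9. [col 4: I + E ≡ H (mod 10)] in column 4 we have I+E≡H with carry-in 0; given I=8, H=9 and digits 0,2,3,5,6,7,8,9 already taken and all letters distinct, that pins E to 1 ⇒ E=1.
Step 10. [col 6: Y + Y ≡ I (mod 10)] from column 6 (I=8, carry-in 0, digits 0,1,2,3,5,6,7,8,9 already taken and all letters distinct): Y must equal 4. So Y=4.

Answer: A=3, D=0, E=1, G=5, H=9, I=8, K=7, W=6, X=2, Y=4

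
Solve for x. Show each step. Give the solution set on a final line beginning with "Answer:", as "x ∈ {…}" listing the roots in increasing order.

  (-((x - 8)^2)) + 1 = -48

Step 1. [(-((x - 8)^2)) + 1 = -48] 1 comes off first (subtract 1). So sub: -((x - 8)^2) = -49.
Step 2. [-((x - 8)^2) = -49] LHS negated; negate both sides ⇒ neg: (x - 8)^2 = 49.
Step 3. [(x - 8)^2 = 49] LHS squared, RHS 49 ≥ 0: apply √ (±). So sqrt: x - 8 = 7 or -7.
Step 4. [x - 8 = 7 or -7] the outer -8 inverts by adding 8 ⇒ sub: x = 15 or 1.

Answer: x ∈ {1, 15}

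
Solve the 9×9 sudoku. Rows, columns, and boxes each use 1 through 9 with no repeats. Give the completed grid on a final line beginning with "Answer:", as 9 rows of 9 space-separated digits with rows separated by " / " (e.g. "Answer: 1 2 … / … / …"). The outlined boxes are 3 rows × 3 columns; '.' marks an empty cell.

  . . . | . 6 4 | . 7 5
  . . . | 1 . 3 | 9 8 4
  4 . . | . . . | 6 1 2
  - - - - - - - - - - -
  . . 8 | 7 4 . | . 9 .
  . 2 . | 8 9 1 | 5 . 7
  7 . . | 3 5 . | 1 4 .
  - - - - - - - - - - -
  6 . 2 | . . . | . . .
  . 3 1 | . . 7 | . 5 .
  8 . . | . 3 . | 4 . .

Step 1. [r8c1∈{9}] nothing but 9 survives at r8c1 ⇒ r8c1=9.
Step 2. [r3c3∈{3,5,7,9}] 3 has one home in row 3: r3c3. So r3c3=3.
Step 3. [r1c3∈{9}] only 9 remains possible at r1c3. So r1c3=9.
Step 4. [r6c3∈{6}] r6c3's peers cover all but 6. So r6c3=6.
Step 5. [r9c8∈{2,6}] col 8 places 2 nowhere but r9c8 ⇒ r9c8=2.
Step 6. [r8c7∈{8}] r8c7 is down to just 8. So r8c7=8.
Step 7. [r1c4∈{2}] r1c4's peers cover all but 2 ⇒ r1c4=2.
Step 8. [r8c9∈{6}] r8c9 is down to just 6 ⇒ r8c9=6.
Step 9. [r4c9∈{3}] nothing but 3 survives at r4c9, so r4c9=3.
Step 10. [r2c5∈{7}] only 7 remains possible at r2c5 ⇒ r2c5=7.
Step 11. [r3c2∈{5,7,8}] r3c2 is the only open cell in row 3 admitting 7. So r3c2=7.
Step 12. [r9c2∈{5}] r9c2 has the single candidate 5, so r9c2=5.
Step 13. [r3c5∈{8}] r3c5 is down to just 8 ⇒ r3c5=8.
Step 14. [r4c2∈{1}] nothing but 1 survives at r4c2 ⇒ r4c2=1.
Step 15. [r9c9∈{1,9}] in row 9, 1 fits only at r9c9, so r9c9=1.
Step 16. [r9c4∈{6,9}] col 4 places 6 nowhere but r9c4 ⇒ r9c4=6.
Step 17. [r9c6∈{9}] r9c6's peers cover all but 9, so r9c6=9.
Step 18. [r3c6∈{5}] r3c6 is down to just 5 ⇒ r3c6=5.
Step 19. [r6c6∈{2}] only 2 remains possible at r6c6. So r6c6=2.
Step 20. [r7c7∈{3,7}] row 7 places 7 nowhere but r7c7 ⇒ r7c7=7.
Step 21. [r7c4∈{4,5}] r7c4 is the only open cell in row 7 admitting 5, so r7c4=5.
Step 22. [r2c3∈{5}] r2c3 has the single candidate 5 ⇒ r2c3=5.
Step 23. [r7c2∈{4}] only 4 remains possible at r7c2, so r7c2=4.
Step 24. [r6c9∈{8}] r6c9 has the single candidate 8, so r6c9=8.
Step 25. [r8c4∈{4}] r8c4's peers cover all but 4 ⇒ r8c4=4.
Step 26. [r7c9∈{9}] r7c9 has the single candidate 9, so r7c9=9.
Step 27. [r5c3∈{4}] r5c3 has the single candidate 4, so r5c3=4.
Step 28. [r9c3∈{7}] r9c3 has the single candidate 7 ⇒ r9c3=7.
Step 29. [r1c7∈{3}] only 3 remains possible at r1c7. So r1c7=3.
Step 30. [r3c4∈{9}] nothing but 9 survives at r3c4 ⇒ r3c4=9.
Step 31. [r5c1∈{3}] r5c1 has the single candidate 3. So r5c1=3.
Step 32. [r7c8∈{3}] only 3 remains possible at r7c8 ⇒ r7c8=3.
Step 33. [r4c1∈{5}] nothing but 5 survives at r4c1. So r4c1=5.
Step 34. [r4c7∈{2}] r4c7 has the single candidate 2 ⇒ r4c7=2.
Step 35. [r6c2∈{9}] r6c2 has the single candidate 9. So r6c2=9.
Step 36. [r2c2∈{6}] r2c2 has the single candidate 6 ⇒ r2c2=6.
Step 37. [r2c1∈{2}] r2c1 has the single candidate 2, so r2c1=2.
Step 38. [r7c6∈{8}] r7c6 is down to just 8 ⇒ r7c6=8.
Step 39. [r1c1∈{1}] r1c1's peers cover all but 1. So r1c1=1.
Step 40. [r1c2∈{8}] r1c2's peers cover all but 8, so r1c2=8.
Step 41. [r8c5∈{2}] nothing but 2 survives at r8c5. So r8c5=2.
Step 42. [r5c8∈{6}] r5c8's peers cover all but 6 ⇒ r5c8=6.
Step 43. [r4c6∈{6}] r4c6's peers cover all but 6. So r4c6=6.
Step 44. [r7c5∈{1}] r7c5's peers cover all but 1. So r7c5=1.

Answer: 1 8 9 2 6 4 3 7 5 / 2 6 5 1 7 3 9 8 4 / 4 7 3 9 8 5 6 1 2 / 5 1 8 7 4 6 2 9 3 / 3 2 4 8 9 1 5 6 7 / 7 9 6 3 5 2 1 4 8 / 6 4 2 5 1 8 7 3 9 / 9 3 1 4 2 7 8 5 6 / 8 5 7 6 3 9 4 2 1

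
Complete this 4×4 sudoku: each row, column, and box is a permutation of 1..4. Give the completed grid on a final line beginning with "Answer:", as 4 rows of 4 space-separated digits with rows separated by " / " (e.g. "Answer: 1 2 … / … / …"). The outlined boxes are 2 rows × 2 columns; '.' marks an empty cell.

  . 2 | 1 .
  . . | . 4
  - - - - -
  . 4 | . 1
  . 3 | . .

Step 1. [r2c3∈{2,3}] across row 2, 2 lands solely at r2c3 ⇒ r2c3=2.
Step 2. [r4c1∈{1,2}] row 4 places 1 nowhere but r4c1, so r4c1=1.
Step 3. [r2c1∈{3}] nothing but 3 survives at r2c1, so r2c1=3.
Step 4. [r1c4∈{3}] r1c4 has the single candidate 3. So r1c4=3.
Step 5. [r4c3∈{4}] r4c3 is down to just 4, so r4c3=4.
Step 6. [r3c1∈{2}] nothing but 2 survives at r3c1. So r3c1=2.
Step 7. [r3c3∈{3}] r3c3 has the single candidate 3. So r3c3=3.
Step 8. [r1c1∈{4}] r1c1 is down to just 4, so r1c1=4.
Step 9. [r2c2∈{1}] r2c2 has the single candidate 1, so r2c2=1.
Step 10. [r4c4∈{2}] r4c4 has the single candidate 2. So r4c4=2.

Answer: 4 2 1 3 / 3 1 2 4 / 2 4 3 1 / 1 3 4 2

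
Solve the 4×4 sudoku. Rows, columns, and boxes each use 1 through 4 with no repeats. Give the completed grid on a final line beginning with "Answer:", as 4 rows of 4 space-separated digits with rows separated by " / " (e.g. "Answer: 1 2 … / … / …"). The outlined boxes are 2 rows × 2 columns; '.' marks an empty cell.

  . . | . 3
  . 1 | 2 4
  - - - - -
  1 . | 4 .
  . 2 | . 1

Step 1. [r4c1∈{3,4}] in row 4, 4 fits only at r4c1, so r4c1=4.
Step 2. [r4c3∈{3}] only 3 remains possible at r4c3. So r4c3=3.
Step 3. [r3c4∈{2}] only 2 remains possible at r3c4, so r3c4=2.
Step 4. [r2c1∈{3}] r2c1 is down to just 3 ⇒ r2c1=3.
Step 5. [r1c2∈{4}] r1c2's peers cover all but 4, so r1c2=4.
Step 6. [r3c2∈{3}] r3c2 is down to just 3, so r3c2=3.
Step 7. [r1c3∈{1}] r1c3 has the single candidate 1 ⇒ r1c3=1.
Step 8. [r1c1∈{2}] only 2 remains possible at r1c1. So r1c1=2.

Answer: 2 4 1 3 / 3 1 2 4 / 1 3 4 2 / 4 2 3 1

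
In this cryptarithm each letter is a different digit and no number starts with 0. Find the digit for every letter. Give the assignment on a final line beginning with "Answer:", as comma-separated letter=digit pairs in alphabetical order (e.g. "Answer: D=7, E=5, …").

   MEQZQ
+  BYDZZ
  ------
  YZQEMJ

Step 1. [col 1: Q + Z ≡ J (mod 10)] column 1 (Q + Z ≡ J (mod 10), carry-in 0) doesn't pin J yet; pick J=5 and continue ⇒ J=5.
Step 2. [col 1: Q + Z ≡ J (mod 10)] column 1 (Q + Z ≡ J (mod 10), carry-in 0) doesn't pin Z yet; pick Z=3 and continue ⇒ Z=3.
Step 3. [col 1: Q + Z ≡ J (mod 10)] in column 1 we have Q+Z≡J with carry-in 0; given Z=3, J=5 and digits 3,5 already taken and all letters distinct, that pins Q to 2, so Q=2.
Step 4. [col 2: Z + Z ≡ M (mod 10)] from column 2 (Z=3, carry-in 0, digits 2,3,5 already taken and all letters distinct): M must equal 6, so M=6.
Step 5. [Y] the sum has 6 digits but both addends have 5; that extra leading digit Y is the final carry, namely 1 ⇒ Y=1.
Step 6. [col 3: Q + D ≡ E (mod 10)] no forcing yet in column 3 (carry-in 0); E=0 is free and consistent — try it, so E=0.
Step 7. [col 3: Q + D ≡ E (mod 10)] from column 3 (Q=2, E=0, carry-in 0, digits 0,1,2,3,5,6 already taken and all letters distinct): D must equal 8 ⇒ D=8.
Step 8. [col 5: M + B ≡ Z (mod 10)] in column 5 we have M+B≡Z with carry-in 0; given M=6, Z=3 and digits 0,1,2,3,5,6,8 already taken and all letters distinct, that pins B to 7, so B=7.

Answer: B=7, D=8, E=0, J=5, M=6, Q=2, Y=1, Z=3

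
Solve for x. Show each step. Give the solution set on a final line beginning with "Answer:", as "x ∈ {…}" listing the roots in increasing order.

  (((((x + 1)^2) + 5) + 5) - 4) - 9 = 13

Step 1. [(((((x + 1)^2) + 5) + 5) - 4) - 9 = 13] -9 is outermost — add 9 both sides. So sub: ((((x + 1)^2) + 5) + 5) - 4 = 22.
Step 2. [((((x + 1)^2) + 5) + 5) - 4 = 22] add 4: x sits inside (… - 4) ⇒ sub: (((x + 1)^2) + 5) + 5 = 26.
Step 3. [(((x + 1)^2) + 5) + 5 = 26] +5 is outermost — subtract 5 both sides, so sub: ((x + 1)^2) + 5 = 21.
Step 4. [((x + 1)^2) + 5 = 21] 5 comes off first (subtract 5), so sub: (x + 1)^2 = 16.
Step 5. [(x + 1)^2 = 16] √ both sides: 16 ≥ 0 gives two branches, so sqrt: x + 1 = 4 or -4.
Step 6. [x + 1 = 4 or -4] subtract 1: x sits inside (… + 1), so sub: x = 3 or -5.

Answer: x ∈ {-5, 3}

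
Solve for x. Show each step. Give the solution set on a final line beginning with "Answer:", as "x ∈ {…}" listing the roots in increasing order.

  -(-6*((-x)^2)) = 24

Step 1. [-(-6*((-x)^2)) = 24] leading − — multiply by −1 ⇒ neg: -6*((-x)^2) = -24.
Step 2. [-6*((-x)^2) = -24] divide by the outer -6 ⇒ div: (-x)^2 = 4.
Step 3. [(-x)^2 = 4] √ both sides: 4 ≥ 0 gives two branches. So sqrt: -x = 2 or -2.
Step 4. [-x = 2 or -2] LHS negated; negate both sides ⇒ neg: x = -2 or 2.

Answer: x ∈ {-2, 2}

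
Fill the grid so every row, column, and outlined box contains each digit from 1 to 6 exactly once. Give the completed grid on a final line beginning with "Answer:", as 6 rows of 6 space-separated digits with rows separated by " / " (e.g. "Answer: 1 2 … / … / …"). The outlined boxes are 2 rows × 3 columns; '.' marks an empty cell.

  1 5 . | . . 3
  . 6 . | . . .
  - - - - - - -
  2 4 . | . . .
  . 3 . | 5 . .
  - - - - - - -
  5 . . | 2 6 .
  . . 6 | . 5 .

Step 1. [r4c3∈{1}] only 1 remains possible at r4c3, so r4c3=1.
Step 2. [r6c4∈{1,3,4}] in box 6, 3 fits only at r6c4 ⇒ r6c4=3.
Step 3. [r6c1∈{4}] nothing but 4 survives at r6c1 ⇒ r6c1=4.
Step 4. [r6c6∈{1}] r6c6 is down to just 1, so r6c6=1.
Step 5. [r2c6∈{2,4,5}] 5 has one home in row 2: r2c6. So r2c6=5.
Step 6. [r4c6∈{2,4,6}] r4c6 is the only open cell in col 6 admitting 2 ⇒ r4c6=2.
Step 7. [r4c5∈{4}] r4c5 has the single candidate 4. So r4c5=4.
Step 8. [r1c5∈{2}] nothing but 2 survives at r1c5. So r1c5=2.
Step 9. [r1c4∈{4,6}] in row 1, 6 fits only at r1c4, so r1c4=6.
Step 10. [r3c4∈{1}] r3c4 is down to just 1. So r3c4=1.
Step 11. [r2c3∈{2,3,4}] r2c3 is the only open cell in row 2 admitting 2 ⇒ r2c3=2.
Step 12. [r1c3∈{4}] r1c3 is down to just 4, so r1c3=4.
Step 13. [r2c5∈{1}] r2c5's peers cover all but 1. So r2c5=1.
Step 14. [r2c4∈{4}] only 4 remains possible at r2c4. So r2c4=4.
Step 15. [r2c1∈{3}] r2c1 is down to just 3 ⇒ r2c1=3.
Step 16. [r5c3∈{3}] only 3 remains possible at r5c3, so r5c3=3.
Step 17. [r3c5∈{3}] r3c5's peers cover all but 3 ⇒ r3c5=3.
Step 18. [r4c1∈{6}] only 6 remains possible at r4c1. So r4c1=6.
Step 19. [r3c3∈{5}] r3c3's peers cover all but 5 ⇒ r3c3=5.
Step 20. [r3c6∈{6}] r3c6 has the single candidate 6, so r3c6=6.
Step 21. [r5c6∈{4}] r5c6's peers cover all but 4. So r5c6=4.
Step 22. [r5c2∈{1}] r5c2's peers cover all but 1. So r5c2=1.
Step 23. [r6c2∈{2}] r6c2's peers cover all but 2. So r6c2=2.

Answer: 1 5 4 6 2 3 / 3 6 2 4 1 5 / 2 4 5 1 3 6 / 6 3 1 5 4 2 / 5 1 3 2 6 4 / 4 2 6 3 5 1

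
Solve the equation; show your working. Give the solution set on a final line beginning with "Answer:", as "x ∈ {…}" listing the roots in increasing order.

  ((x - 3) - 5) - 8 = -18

Step 1. [((x - 3) - 5) - 8 = -18] the outer -8 inverts by adding 8. So sub: (x - 3) - 5 = -10.
Step 2. [(x - 3) - 5 = -10] peel the -5: add 5 from each side, so sub: x - 3 = -5.
Step 3. [x - 3 = -5] -3 is outermost — add 3 both sides, so sub: x = -2.

Answer: x ∈ {-2}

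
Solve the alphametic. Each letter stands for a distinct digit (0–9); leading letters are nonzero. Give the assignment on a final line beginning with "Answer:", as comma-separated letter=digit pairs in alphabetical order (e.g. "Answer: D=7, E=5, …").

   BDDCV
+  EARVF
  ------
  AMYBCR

Step 1. [col 1: V + F ≡ R (mod 10)] no forcing yet in column 1 (carry-in 0); F=6 is free and consistent — try it, so F=6.
Step 2. [col 1: V + F ≡ R (mod 10)] column 1 (V + F ≡ R (mod 10), carry-in 0) doesn't pin V yet; pick V=9 and continue, so V=9.
Step 3. [A] adding two 5-digit numbers gives at most 5+1 digits, and here it does — A is that final carry and must be 1, so A=1.
Step 4. [col 1: V + F ≡ R (mod 10)] in column 1 we have V+F≡R with carry-in 0; given V=9, F=6 and digits 1,6,9 already taken and all letters distinct, that pins R to 5, so R=5.
Step 5. [col 2: C + V ≡ C (mod 10)] several values work for C in column 2 (C + V ≡ C (mod 10), carry-in 1); try C=3. So C=3.
Step 6. [col 3: D + R ≡ B (mod 10)] several values work for B in column 3 (D + R ≡ B (mod 10), carry-in 1); try B=4 ⇒ B=4.
Step 7. [col 3: D + R ≡ B (mod 10)] in column 3 we have D+R≡B with carry-in 1; given R=5, B=4 and digits 1,3,4,5,6,9 already taken and all letters distinct, that pins D to 8, so D=8.
Step 8. [col 4: D + A ≡ Y (mod 10)] column 4 reads D+A+carry(1)=Y with D=8, A=1; with digits 1,3,4,5,6,8,9 already taken and all letters distinct, the only value for Y is 0. So Y=0.
Step 9. [col 5: B + E ≡ M (mod 10)] column 5 (B + E ≡ M (mod 10), carry-in 1) doesn't pin E yet; pick E=7 and continue, so E=7.
Step 10. [col 5: B + E ≡ M (mod 10)] column 5: given B=4, E=7, carry-in 1, and digits 0,1,3,4,5,6,7,8,9 already taken and all letters distinct, B+E≡M (mod 10) forces M=2. So M=2.

Answer: A=1, B=4, C=3, D=8, E=7, F=6, M=2, R=5, V=9, Y=0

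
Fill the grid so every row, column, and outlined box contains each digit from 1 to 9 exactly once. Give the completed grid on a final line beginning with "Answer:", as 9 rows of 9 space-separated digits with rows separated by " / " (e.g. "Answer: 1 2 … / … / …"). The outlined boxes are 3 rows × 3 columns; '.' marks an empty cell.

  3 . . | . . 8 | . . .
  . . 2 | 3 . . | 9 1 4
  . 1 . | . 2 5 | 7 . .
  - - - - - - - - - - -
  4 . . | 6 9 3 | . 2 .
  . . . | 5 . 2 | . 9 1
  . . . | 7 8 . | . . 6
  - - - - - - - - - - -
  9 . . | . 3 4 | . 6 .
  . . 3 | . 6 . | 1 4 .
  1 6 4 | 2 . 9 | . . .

Step 1. [r4c9∈{5,7,8}] across box 6, 7 lands solely at r4c9 ⇒ r4c9=7.
Step 2. [r1c8∈{5}] r1c8 has the single candidate 5. So r1c8=5.
Step 3. [r6c8∈{3}] r6c8's peers cover all but 3. So r6c8=3.
Step 4. [r2c5∈{7}] r2c5 has the single candidate 7, so r2c5=7.
Step 5. [r3c8∈{8}] only 8 remains possible at r3c8. So r3c8=8.
Step 6. [r1c2∈{4,7,9}] col 2 places 4 nowhere but r1c2, so r1c2=4.
Step 7. [r3c1∈{6}] r3c1 has the single candidate 6. So r3c1=6.
Step 8. [r8c4∈{8}] r8c4 is down to just 8. So r8c4=8.
Step 9. [r6c2∈{2,5,9}] across col 2, 9 lands solely at r6c2. So r6c2=9.
Step 10. [r4c3∈{1,5,8}] 1 has one home in row 4: r4c3 ⇒ r4c3=1.
Step 11. [r6c3∈{5}] r6c3 has the single candidate 5, so r6c3=5.
Step 12. [r4c2∈{8}] r4c2's peers cover all but 8. So r4c2=8.
Step 13. [r9c7∈{3,5,8}] 3 has one home in col 7: r9c7. So r9c7=3.
Step 14. [r2c2∈{5}] r2c2 is down to just 5 ⇒ r2c2=5.
Step 15. [r5c1∈{7}] r5c1 has the single candidate 7 ⇒ r5c1=7.
Step 16. [r1c9∈{2}] r1c9's peers cover all but 2, so r1c9=2.
Step 17. [r7c3∈{7,8}] across col 3, 8 lands solely at r7c3 ⇒ r7c3=8.
Step 18. [r7c9∈{5}] only 5 remains possible at r7c9 ⇒ r7c9=5.
Step 19. [r3c3∈{9}] r3c3 is down to just 9, so r3c3=9.
Step 20. [r7c2∈{2,7}] r7c2 is the only open cell in row 7 admitting 7. So r7c2=7.
Step 21. [r8c1∈{2,5}] r8c1 is the only open cell in row 8 admitting 5. So r8c1=5.
Step 22. [r1c4∈{1,9}] row 1 places 9 nowhere but r1c4 ⇒ r1c4=9.
Step 23. [r5c7∈{4,8}] across row 5, 8 lands solely at r5c7, so r5c7=8.
Step 24. [r5c5∈{4}] only 4 remains possible at r5c5 ⇒ r5c5=4.
Step 25. [r6c1∈{2}] r6c1 has the single candidate 2. So r6c1=2.
Step 26. [r1c7∈{6}] r1c7 is down to just 6, so r1c7=6.
Step 27. [r8c2∈{2}] nothing but 2 survives at r8c2, so r8c2=2.
Step 28. [r5c2∈{3}] r5c2's peers cover all but 3. So r5c2=3.
Step 29. [r3c9∈{3}] r3c9's peers cover all but 3, so r3c9=3.
Step 30. [r7c4∈{1}] nothing but 1 survives at r7c4. So r7c4=1.
Step 31. [r9c9∈{8}] r9c9 has the single candidate 8, so r9c9=8.
Step 32. [r7c7∈{2}] only 2 remains possible at r7c7. So r7c7=2.
Step 33. [r6c7∈{4}] r6c7 has the single candidate 4. So r6c7=4.
Step 34. [r8c6∈{7}] only 7 remains possible at r8c6 ⇒ r8c6=7.
Step 35. [r3c4∈{4}] r3c4 has the single candidate 4. So r3c4=4.
Step 36. [r4c7∈{5}] r4c7's peers cover all but 5. So r4c7=5.
Step 37. [r5c3∈{6}] nothing but 6 survives at r5c3 ⇒ r5c3=6.
Step 38. [r2c6∈{6}] r2c6 has the single candidate 6 ⇒ r2c6=6.
Step 39. [r6c6∈{1}] only 1 remains possible at r6c6, so r6c6=1.
Step 40. [r9c5∈{5}] only 5 remains possible at r9c5, so r9c5=5.
Step 41. [r1c3∈{7}] r1c3 is down to just 7 ⇒ r1c3=7.
Step 42. [r1c5∈{1}] r1c5 has the single candidate 1, so r1c5=1.
Step 43. [r9c8∈{7}] r9c8 is down to just 7. So r9c8=7.
Step 44. [r8c9∈{9}] only 9 remains possible at r8c9, so r8c9=9.
Step 45. [r2c1∈{8}] r2c1 has the single candidate 8. So r2c1=8.

Answer: 3 4 7 9 1 8 6 5 2 / 8 5 2 3 7 6 9 1 4 / 6 1 9 4 2 5 7 8 3 / 4 8 1 6 9 3 5 2 7 / 7 3 6 5 4 2 8 9 1 / 2 9 5 7 8 1 4 3 6 / 9 7 8 1 3 4 2 6 5 / 5 2 3 8 6 7 1 4 9 / 1 6 4 2 5 9 3 7 8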